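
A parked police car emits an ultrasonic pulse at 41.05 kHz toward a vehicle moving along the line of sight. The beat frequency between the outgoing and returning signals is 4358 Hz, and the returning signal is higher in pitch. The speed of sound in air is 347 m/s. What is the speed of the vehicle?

Double Doppler shift off a moving reflector: f₂ = f₀ · (v + u)/(v − u) (u > 0 toward emitter).
Returning signal is higher, so f₂ = f₀ + Δf = 41050 + 4358 = 45408 Hz.
Rearranging, u = v · (f₂ − f₀)/(f₂ + f₀) = 347 × 4358/86458 ≈ 17.5 m/s.
So the vehicle is moving at 17.5 m/s toward the emitter.

17.5 m/s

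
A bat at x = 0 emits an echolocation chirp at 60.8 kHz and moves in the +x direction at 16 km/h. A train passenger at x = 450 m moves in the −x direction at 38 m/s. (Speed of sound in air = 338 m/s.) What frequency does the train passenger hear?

68.5 kHz

16 km/h = 4.444 m/s.
The observer lies on the +x side, so the source is heading toward the observer and the observer is heading toward the source.
General Doppler shift: f' = f · (v + v_o)/(v − v_s).
f' = 60.8 × (338 + 38)/(338 − 4.444) = 60.8 × 376/333.56 ≈ 68.5 kHz.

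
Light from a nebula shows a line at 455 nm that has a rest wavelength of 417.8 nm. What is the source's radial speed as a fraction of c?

λ'/λ₀ = 1.0890 > 1 (redshift), so the source is receding.
λ'/λ₀ = √((1 + β)/(1 − β)) for a receding source ⇒ β = (r² − 1)/(r² + 1) with r = λ'/λ₀.
β = (1.1860 − 1)/(1.1860 + 1) ≈ 0.085.

0.085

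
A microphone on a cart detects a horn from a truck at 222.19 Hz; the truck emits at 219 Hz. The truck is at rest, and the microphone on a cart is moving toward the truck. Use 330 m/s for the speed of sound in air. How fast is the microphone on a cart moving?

4.8 m/s

f' = f · (v + v_o)/v ⇒ v_o = v · |f'/f − 1|.
v_o = 330 × |222.19/219 − 1| = 330 × 0.01457 ≈ 4.8 m/s.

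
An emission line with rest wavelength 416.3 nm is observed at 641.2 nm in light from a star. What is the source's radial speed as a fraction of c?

λ'/λ₀ = 1.5402 > 1 (redshift), so the source is receding.
λ'/λ₀ = √((1 + β)/(1 − β)) for a receding source ⇒ β = (r² − 1)/(r² + 1) with r = λ'/λ₀.
β = (2.3723 − 1)/(2.3723 + 1) ≈ 0.407.

0.407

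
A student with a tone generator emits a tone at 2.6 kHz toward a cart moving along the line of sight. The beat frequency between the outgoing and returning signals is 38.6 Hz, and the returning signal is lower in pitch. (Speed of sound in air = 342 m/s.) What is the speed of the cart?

2.56 m/s

Double Doppler shift off a moving reflector: f₂ = f₀ · (v + u)/(v − u) (u > 0 toward emitter).
Returning signal is lower, so f₂ = f₀ − Δf = 2600 − 38.6 = 2561.4 Hz.
Rearranging, u = v · (f₂ − f₀)/(f₂ + f₀) = 342 × -38.6/5161.4 ≈ -2.56 m/s.
So the cart is moving at 2.56 m/s away from the emitter.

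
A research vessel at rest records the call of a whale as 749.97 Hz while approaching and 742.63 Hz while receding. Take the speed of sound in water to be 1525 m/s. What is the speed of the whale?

7.5 m/s

f₁/f₂ = (v + v_s)/(v − v_s), so v_s = v · (f₁ − f₂)/(f₁ + f₂).
v_s = 1525 × (749.97 − 742.63)/(749.97 + 742.63) = 1525 × 7.34/1492.60 ≈ 7.5 m/s.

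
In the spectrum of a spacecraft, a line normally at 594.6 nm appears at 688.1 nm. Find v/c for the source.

λ'/λ₀ = 1.1572 > 1 (redshift), so the source is receding.
λ'/λ₀ = √((1 + β)/(1 − β)) for a receding source ⇒ β = (r² − 1)/(r² + 1) with r = λ'/λ₀.
β = (1.3392 − 1)/(1.3392 + 1) ≈ 0.145.

0.145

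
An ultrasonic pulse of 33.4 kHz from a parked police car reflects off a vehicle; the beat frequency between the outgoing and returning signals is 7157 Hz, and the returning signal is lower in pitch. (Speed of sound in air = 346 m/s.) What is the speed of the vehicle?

42 m/s

Double Doppler shift off a moving reflector: f₂ = f₀ · (v + u)/(v − u) (u > 0 toward emitter).
Returning signal is lower, so f₂ = f₀ − Δf = 33400 − 7157 = 26243 Hz.
Rearranging, u = v · (f₂ − f₀)/(f₂ + f₀) = 346 × -7157/59643 ≈ -42 m/s.
So the vehicle is moving at 42 m/s away from the emitter.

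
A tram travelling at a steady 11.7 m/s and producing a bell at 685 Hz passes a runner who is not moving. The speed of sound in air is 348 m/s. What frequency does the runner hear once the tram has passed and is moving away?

Receding: f₂ = f · v/(v + v_s) = 685 × 348/359.7 ≈ 663 Hz.

663 Hz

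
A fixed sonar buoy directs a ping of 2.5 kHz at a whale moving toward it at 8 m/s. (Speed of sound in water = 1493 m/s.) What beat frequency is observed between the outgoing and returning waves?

At the whale (a moving observer), f₁ = f₀ · (v + u)/v = 2.5 × 1501/1493 ≈ 2.5134 kHz.
The reflection then acts as a moving source: f₂ = f₁ · v/(v − u) ≈ 2.5269 kHz.
Beat frequency (with f₀ = 2500 Hz): |f₂ − f₀| = 2u·f₀/(v − u) = 2 × 8 × 2500/1485 ≈ 26.9 Hz.

26.9 Hz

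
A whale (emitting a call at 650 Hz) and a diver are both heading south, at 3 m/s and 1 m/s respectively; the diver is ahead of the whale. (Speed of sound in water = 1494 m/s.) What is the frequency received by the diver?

651 Hz

The diver is ahead, so the whale is moving toward it while the diver is moving away from the whale.
With source approaching and observer receding, f' = f · (v − v_o)/(v − v_s).
f' = 650 × (1494 − 1)/(1494 − 3) = 650 × 1493/1491 ≈ 651 Hz.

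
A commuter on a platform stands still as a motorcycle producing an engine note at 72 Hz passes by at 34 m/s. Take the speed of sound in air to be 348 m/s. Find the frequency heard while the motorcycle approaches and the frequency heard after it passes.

80 Hz approaching; 66 Hz receding

Approaching: f₁ = f · v/(v − v_s) = 72 × 348/314 ≈ 80 Hz.
Receding: f₂ = f · v/(v + v_s) = 72 × 348/382 ≈ 66 Hz.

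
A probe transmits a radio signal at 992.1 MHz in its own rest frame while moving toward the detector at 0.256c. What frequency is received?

Relativistic Doppler for frequency: f' = f₀ · √((1 + β)/(1 − β)).
f' = 992.1 × √(1.2560/0.7440) = 992.1 × 1.29930 ≈ 1289.0 MHz.

1289.0 MHz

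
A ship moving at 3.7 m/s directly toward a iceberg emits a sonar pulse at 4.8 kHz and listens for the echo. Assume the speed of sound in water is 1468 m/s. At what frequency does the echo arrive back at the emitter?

The iceberg receives the sound from a moving source: f₁ = f₀ · v/(v − v_e) = 4.8 × 1468/1464.3 ≈ 4.81 kHz.
On the return leg the ship is a moving observer: f₂ = f₁ · (v + v_e)/v = 4.81 × 1471.7/1468 ≈ 4.82 kHz.

4.82 kHz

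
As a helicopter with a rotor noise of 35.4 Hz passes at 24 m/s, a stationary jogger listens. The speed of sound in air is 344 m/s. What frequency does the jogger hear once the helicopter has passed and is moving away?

33.1 Hz

Receding: f₂ = f · v/(v + v_s) = 35.4 × 344/368 ≈ 33.1 Hz.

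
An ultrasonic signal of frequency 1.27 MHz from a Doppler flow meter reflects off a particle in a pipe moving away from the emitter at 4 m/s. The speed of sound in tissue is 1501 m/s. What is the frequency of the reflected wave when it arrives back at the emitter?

1.2632 MHz

The particle in a pipe first receives the wave as a moving observer: f₁ = f₀ · (v − u)/v = 1.27 × (1501 − 4)/1501 ≈ 1.2666 MHz.
The reflection then acts as a moving source: f₂ = f₁ · v/(v + u) ≈ 1.2632 MHz.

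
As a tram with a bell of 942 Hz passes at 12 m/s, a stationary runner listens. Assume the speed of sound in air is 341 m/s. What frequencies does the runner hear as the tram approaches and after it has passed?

976 Hz approaching; 910 Hz receding

Approaching: f₁ = f · v/(v − v_s) = 942 × 341/329 ≈ 976 Hz.
Receding: f₂ = f · v/(v + v_s) = 942 × 341/353 ≈ 910 Hz.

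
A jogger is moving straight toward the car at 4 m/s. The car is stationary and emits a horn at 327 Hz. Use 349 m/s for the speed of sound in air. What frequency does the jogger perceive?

331 Hz

Moving observer, stationary source: f' = f · (v + v_o)/v.
f' = 327 × (349 + 4)/349 = 327 × 353/349 ≈ 331 Hz.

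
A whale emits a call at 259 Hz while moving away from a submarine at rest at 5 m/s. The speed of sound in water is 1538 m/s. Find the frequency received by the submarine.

258 Hz

With the source moving away from a stationary observer, f' = f · v/(v + v_s).
f' = 259 × 1538/(1538 + 5) = 259 × 1538/1543 ≈ 258 Hz.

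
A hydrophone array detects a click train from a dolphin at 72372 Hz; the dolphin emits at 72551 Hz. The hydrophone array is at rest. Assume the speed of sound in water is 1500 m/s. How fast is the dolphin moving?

3.7 m/s

f' < f, so the dolphin is receding.
f' = f · v/(v + v_s) ⇒ v_s = v · |1 − f/f'|.
v_s = 1500 × |1 − 72551/72372| = 1500 × 0.002473 ≈ 3.7 m/s.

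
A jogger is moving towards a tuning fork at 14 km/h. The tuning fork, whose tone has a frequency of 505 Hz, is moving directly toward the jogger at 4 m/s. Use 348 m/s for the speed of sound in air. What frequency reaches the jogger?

14 km/h = 3.889 m/s.
With source approaching and observer approaching, f' = f · (v + v_o)/(v − v_s).
f' = 505 × (348 + 3.889)/(348 − 4) = 505 × 351.89/344 ≈ 517 Hz.

517 Hz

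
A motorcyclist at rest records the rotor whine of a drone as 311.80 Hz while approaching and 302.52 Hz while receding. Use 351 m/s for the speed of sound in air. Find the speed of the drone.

f₁/f₂ = (v + v_s)/(v − v_s), so v_s = v · (f₁ − f₂)/(f₁ + f₂).
v_s = 351 × (311.80 − 302.52)/(311.80 + 302.52) = 351 × 9.28/614.32 ≈ 5.3 m/s.

5.3 m/s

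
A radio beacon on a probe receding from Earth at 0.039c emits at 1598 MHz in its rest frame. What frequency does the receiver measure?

Relativistic Doppler for frequency: f' = f₀ · √((1 − β)/(1 + β)).
f' = 1598 × √(0.9610/1.0390) = 1598 × 0.96173 ≈ 1536.8 MHz.

1536.8 MHz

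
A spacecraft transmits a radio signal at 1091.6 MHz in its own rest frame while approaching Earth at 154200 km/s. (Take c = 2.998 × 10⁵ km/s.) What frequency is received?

β = v/c = 154200/299800 = 0.5143.
Relativistic Doppler for frequency: f' = f₀ · √((1 + β)/(1 − β)).
f' = 1091.6 × √(1.5143/0.4857) = 1091.6 × 1.76582 ≈ 1927.6 MHz.

1927.6 MHz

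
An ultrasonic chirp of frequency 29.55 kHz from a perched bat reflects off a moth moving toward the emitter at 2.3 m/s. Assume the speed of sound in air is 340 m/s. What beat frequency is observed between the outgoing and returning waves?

403 Hz

The moth first receives the wave as a moving observer: f₁ = f₀ · (v + u)/v = 29.55 × (340 + 2.3)/340 ≈ 29.750 kHz.
The reflection then acts as a moving source: f₂ = f₁ · v/(v − u) ≈ 29.953 kHz.
Beat frequency (with f₀ = 29550 Hz): |f₂ − f₀| = 2u·f₀/(v − u) = 2 × 2.3 × 29550/337.7 ≈ 403 Hz.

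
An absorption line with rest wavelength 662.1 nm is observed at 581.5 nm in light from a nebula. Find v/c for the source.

0.129

λ'/λ₀ = 0.8783 < 1 (blueshift), so the source is approaching.
λ'/λ₀ = √((1 − β)/(1 + β)) for an approaching source ⇒ β = (1 − r²)/(1 + r²) with r = λ'/λ₀.
β = (1 − 0.7714)/(1 + 0.7714) ≈ 0.129.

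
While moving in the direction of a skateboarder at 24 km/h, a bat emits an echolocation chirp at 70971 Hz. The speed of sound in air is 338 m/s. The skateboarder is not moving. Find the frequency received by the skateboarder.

24 km/h = 6.667 m/s.
Only the source moves, toward the listener, so f' = f · v/(v − v_s).
f' = 70971 × 338/(338 − 6.667) = 70971 × 338/331.3 ≈ 72399 Hz.

72399 Hz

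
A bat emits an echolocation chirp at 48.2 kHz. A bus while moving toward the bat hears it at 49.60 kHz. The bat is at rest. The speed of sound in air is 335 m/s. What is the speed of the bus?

9.7 m/s

f' = f · (v + v_o)/v ⇒ v_o = v · |f'/f − 1|.
v_o = 335 × |49.60/48.2 − 1| = 335 × 0.02905 ≈ 9.7 m/s.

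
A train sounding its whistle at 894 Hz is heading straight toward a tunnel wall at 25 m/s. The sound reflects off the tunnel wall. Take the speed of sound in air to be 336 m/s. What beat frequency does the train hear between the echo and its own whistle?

144 Hz

The tunnel wall receives the sound from a moving source: f₁ = f₀ · v/(v − v_e) = 894 × 336/311 ≈ 965.9 Hz.
On the return leg the train is a moving observer: f₂ = f₁ · (v + v_e)/v = 965.9 × 361/336 ≈ 1037.7 Hz.
Beat against the emitted tone: |f₂ − f₀| = 2v_e·f₀/(v − v_e) = 2 × 25 × 894/311 ≈ 144 Hz.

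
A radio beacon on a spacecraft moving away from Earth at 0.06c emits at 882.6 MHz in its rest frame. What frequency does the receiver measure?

Relativistic Doppler for frequency: f' = f₀ · √((1 − β)/(1 + β)).
f' = 882.6 × √(0.9400/1.0600) = 882.6 × 0.94170 ≈ 831.1 MHz.

831.1 MHz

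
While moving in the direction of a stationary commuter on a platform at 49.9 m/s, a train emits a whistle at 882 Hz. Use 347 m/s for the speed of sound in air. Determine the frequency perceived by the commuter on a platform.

1030 Hz

Only the source moves, toward the listener, so f' = f · v/(v − v_s).
f' = 882 × 347/(347 − 49.9) = 882 × 347/297.1 ≈ 1030 Hz.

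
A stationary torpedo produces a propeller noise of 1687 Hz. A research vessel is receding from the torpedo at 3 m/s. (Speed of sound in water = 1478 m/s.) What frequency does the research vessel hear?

1684 Hz

Moving observer, stationary source: f' = f · (v − v_o)/v.
f' = 1687 × (1478 − 3)/1478 = 1687 × 1475/1478 ≈ 1684 Hz.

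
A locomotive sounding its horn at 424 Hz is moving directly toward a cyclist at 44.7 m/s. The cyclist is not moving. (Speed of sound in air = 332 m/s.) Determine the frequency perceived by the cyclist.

Moving source, stationary observer: f' = f · v/(v − v_s) since the source is approaching.
f' = 424 × 332/(332 − 44.7) = 424 × 332/287.3 ≈ 490 Hz.

490 Hz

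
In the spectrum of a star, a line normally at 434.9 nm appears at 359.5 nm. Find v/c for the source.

λ'/λ₀ = 0.8266 < 1 (blueshift), so the source is approaching.
λ'/λ₀ = √((1 − β)/(1 + β)) for an approaching source ⇒ β = (1 − r²)/(1 + r²) with r = λ'/λ₀.
β = (1 − 0.6833)/(1 + 0.6833) ≈ 0.188.

0.188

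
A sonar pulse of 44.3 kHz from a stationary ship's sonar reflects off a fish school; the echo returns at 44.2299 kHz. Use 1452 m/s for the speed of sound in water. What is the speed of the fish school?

1.15 m/s

Double Doppler shift off a moving reflector: f₂ = f₀ · (v + u)/(v − u) (u > 0 toward emitter).
Rearranging, u = v · (f₂ − f₀)/(f₂ + f₀) = 1452 × -0.0701/88.5299 ≈ -1.15 m/s.
So the fish school is moving at 1.15 m/s away from the emitter.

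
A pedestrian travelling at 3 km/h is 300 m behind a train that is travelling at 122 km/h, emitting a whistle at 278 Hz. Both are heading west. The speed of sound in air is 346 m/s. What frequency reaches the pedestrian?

254 Hz

122 km/h = 33.89 m/s; 3 km/h = 0.8333 m/s.
The pedestrian is behind, so the train is moving away from it while the pedestrian is moving toward the train.
Both move, so f' = f · (v + v_o)/(v + v_s).
f' = 278 × (346 + 0.8333)/(346 + 33.89) = 278 × 346.83/379.89 ≈ 254 Hz.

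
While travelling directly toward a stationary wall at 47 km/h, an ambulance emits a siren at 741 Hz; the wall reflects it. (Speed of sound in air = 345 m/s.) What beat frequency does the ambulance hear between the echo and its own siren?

47 km/h = 13.06 m/s.
The wall receives the sound from a moving source: f₁ = f₀ · v/(v − v_e) = 741 × 345/331.94 ≈ 770.1 Hz.
On the return leg the ambulance is a moving observer: f₂ = f₁ · (v + v_e)/v = 770.1 × 358.06/345 ≈ 799.3 Hz.
Beat against the emitted tone: |f₂ − f₀| = 2v_e·f₀/(v − v_e) = 2 × 13.06 × 741/331.94 ≈ 58.3 Hz.

58.3 Hz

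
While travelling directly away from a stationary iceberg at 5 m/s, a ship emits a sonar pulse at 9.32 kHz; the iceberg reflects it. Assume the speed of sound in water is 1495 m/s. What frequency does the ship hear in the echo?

The iceberg receives the sound from a moving source: f₁ = f₀ · v/(v + v_e) = 9.32 × 1495/1500 ≈ 9.29 kHz.
On the return leg the ship is a moving observer: f₂ = f₁ · (v − v_e)/v = 9.29 × 1490/1495 ≈ 9.26 kHz.

9.26 kHz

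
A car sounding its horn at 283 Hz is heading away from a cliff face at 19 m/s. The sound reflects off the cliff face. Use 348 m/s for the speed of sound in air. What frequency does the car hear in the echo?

The cliff face receives the sound from a moving source: f₁ = f₀ · v/(v + v_e) = 283 × 348/367 ≈ 268 Hz.
On the return leg the car is a moving observer: f₂ = f₁ · (v − v_e)/v = 268 × 329/348 ≈ 254 Hz.

254 Hz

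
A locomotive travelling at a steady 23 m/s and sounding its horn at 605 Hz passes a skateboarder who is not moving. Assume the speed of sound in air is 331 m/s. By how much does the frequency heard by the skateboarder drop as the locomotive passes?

84.5 Hz

Approaching: f₁ = f · v/(v − v_s) = 605 × 331/308 ≈ 650.2 Hz.
Receding: f₂ = f · v/(v + v_s) = 605 × 331/354 ≈ 565.7 Hz.
Drop: f₁ − f₂ = 2f·v·v_s/(v² − v_s²) = 2 × 605 × 331 × 23/(331² − 23²) ≈ 84.5 Hz.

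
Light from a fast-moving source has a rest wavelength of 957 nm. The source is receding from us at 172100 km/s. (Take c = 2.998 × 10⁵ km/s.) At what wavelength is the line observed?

β = v/c = 172100/299800 = 0.5740.
Relativistic Doppler for wavelength: λ' = λ₀ · √((1 + β)/(1 − β)).
λ' = 957 × √(1.5740/0.4260) = 957 × 1.92234 ≈ 1839.7 nm.

1839.7 nm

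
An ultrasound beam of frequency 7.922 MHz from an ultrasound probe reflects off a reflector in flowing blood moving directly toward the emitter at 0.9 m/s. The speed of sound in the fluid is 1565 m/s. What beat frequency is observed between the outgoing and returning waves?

9117 Hz

At the reflector in flowing blood (a moving observer), f₁ = f₀ · (v + u)/v = 7.922 × 1565.9/1565 ≈ 7.92656 MHz.
On reflection it acts as a source moving toward the stationary detector: f₂ = f₁ · v/(v − u) = 7.92656 × 1565/1564.1 ≈ 7.93112 MHz.
Beat frequency (with f₀ = 7922000 Hz): |f₂ − f₀| = 2u·f₀/(v − u) = 2 × 0.9 × 7922000/1564.1 ≈ 9117 Hz.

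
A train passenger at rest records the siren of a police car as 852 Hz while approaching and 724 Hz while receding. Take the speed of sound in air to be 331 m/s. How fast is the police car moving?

27 m/s

f₁/f₂ = (v + v_s)/(v − v_s), so v_s = v · (f₁ − f₂)/(f₁ + f₂).
v_s = 331 × (852 − 724)/(852 + 724) = 331 × 128/1576 ≈ 27 m/s.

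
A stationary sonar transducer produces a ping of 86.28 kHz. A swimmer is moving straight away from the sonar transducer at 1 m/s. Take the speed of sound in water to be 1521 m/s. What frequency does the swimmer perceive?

Moving observer, stationary source: f' = f · (v − v_o)/v.
f' = 86.28 × (1521 − 1)/1521 = 86.28 × 1520/1521 ≈ 86.2 kHz.

86.2 kHz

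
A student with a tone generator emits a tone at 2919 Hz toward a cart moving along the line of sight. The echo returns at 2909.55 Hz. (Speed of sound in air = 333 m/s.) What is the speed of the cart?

Double Doppler shift off a moving reflector: f₂ = f₀ · (v + u)/(v − u) (u > 0 toward emitter).
Rearranging, u = v · (f₂ − f₀)/(f₂ + f₀) = 333 × -9.45/5828.55 ≈ -0.54 m/s.
So the cart is moving at 0.54 m/s away from the emitter.

0.54 m/s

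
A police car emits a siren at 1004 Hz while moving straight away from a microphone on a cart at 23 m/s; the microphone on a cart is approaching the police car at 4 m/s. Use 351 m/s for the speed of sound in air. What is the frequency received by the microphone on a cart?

Both move, so f' = f · (v + v_o)/(v + v_s).
f' = 1004 × (351 + 4)/(351 + 23) = 1004 × 355/374 ≈ 953 Hz.

953 Hz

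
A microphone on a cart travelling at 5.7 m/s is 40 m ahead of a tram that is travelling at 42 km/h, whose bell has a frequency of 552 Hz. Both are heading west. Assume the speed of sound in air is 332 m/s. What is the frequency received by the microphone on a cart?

42 km/h = 11.67 m/s.
The microphone on a cart is ahead, so the tram is moving toward it while the microphone on a cart is moving away from the tram.
Both move, so f' = f · (v − v_o)/(v − v_s).
f' = 552 × (332 − 5.7)/(332 − 11.67) = 552 × 326.3/320.33 ≈ 562 Hz.

562 Hz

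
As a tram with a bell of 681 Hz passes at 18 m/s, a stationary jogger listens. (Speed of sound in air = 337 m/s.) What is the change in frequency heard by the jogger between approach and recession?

73.0 Hz

Approaching: f₁ = f · v/(v − v_s) = 681 × 337/319 ≈ 719.4 Hz.
Receding: f₂ = f · v/(v + v_s) = 681 × 337/355 ≈ 646.5 Hz.
Drop: f₁ − f₂ = 2f·v·v_s/(v² − v_s²) = 2 × 681 × 337 × 18/(337² − 18²) ≈ 73.0 Hz.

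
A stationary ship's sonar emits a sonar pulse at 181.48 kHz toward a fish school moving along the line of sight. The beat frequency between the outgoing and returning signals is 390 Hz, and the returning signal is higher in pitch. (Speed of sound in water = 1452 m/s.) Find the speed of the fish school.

Double Doppler shift off a moving reflector: f₂ = f₀ · (v + u)/(v − u) (u > 0 toward emitter).
Returning signal is higher, so f₂ = f₀ + Δf = 181480 + 390 = 181870 Hz.
Rearranging, u = v · (f₂ − f₀)/(f₂ + f₀) = 1452 × 390/363350 ≈ 1.56 m/s.
So the fish school is moving at 1.56 m/s toward the emitter.

1.56 m/s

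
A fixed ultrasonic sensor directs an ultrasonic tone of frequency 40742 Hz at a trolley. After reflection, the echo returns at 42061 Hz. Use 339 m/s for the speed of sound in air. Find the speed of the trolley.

Double Doppler shift off a moving reflector: f₂ = f₀ · (v + u)/(v − u) (u > 0 toward emitter).
Rearranging, u = v · (f₂ − f₀)/(f₂ + f₀) = 339 × 1319/82803 ≈ 5.4 m/s.
So the trolley is moving at 5.4 m/s toward the emitter.

5.4 m/s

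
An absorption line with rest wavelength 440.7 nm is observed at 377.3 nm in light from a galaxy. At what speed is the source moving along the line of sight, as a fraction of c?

0.154c

λ'/λ₀ = 0.8561 < 1 (blueshift), so the source is approaching.
λ'/λ₀ = √((1 − β)/(1 + β)) for an approaching source ⇒ β = (1 − r²)/(1 + r²) with r = λ'/λ₀.
β = (1 − 0.7330)/(1 + 0.7330) ≈ 0.154.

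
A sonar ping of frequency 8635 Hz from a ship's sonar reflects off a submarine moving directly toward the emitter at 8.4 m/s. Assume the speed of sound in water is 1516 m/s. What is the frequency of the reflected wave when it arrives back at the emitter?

At the submarine (a moving observer), f₁ = f₀ · (v + u)/v = 8635 × 1524.4/1516 ≈ 8683 Hz.
On reflection it acts as a source moving toward the stationary detector: f₂ = f₁ · v/(v − u) = 8683 × 1516/1507.6 ≈ 8731 Hz.

8731 Hz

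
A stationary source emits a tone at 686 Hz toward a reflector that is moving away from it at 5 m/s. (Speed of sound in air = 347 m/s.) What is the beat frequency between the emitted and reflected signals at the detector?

The reflector first receives the wave as a moving observer: f₁ = f₀ · (v − u)/v = 686 × (347 − 5)/347 ≈ 676.12 Hz.
On reflection it acts as a source moving away from the stationary detector: f₂ = f₁ · v/(v + u) = 676.12 × 347/352 ≈ 666.51 Hz.
Equivalently f₂ = f₀ · (v − u)/(v + u).
Beat frequency: |f₂ − f₀| = 2u·f₀/(v + u) = 2 × 5 × 686/352 ≈ 19.5 Hz.

19.5 Hz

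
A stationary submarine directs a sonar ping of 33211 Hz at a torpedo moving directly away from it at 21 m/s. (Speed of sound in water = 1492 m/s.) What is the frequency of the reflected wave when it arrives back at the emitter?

The torpedo first receives the wave as a moving observer: f₁ = f₀ · (v − u)/v = 33211 × (1492 − 21)/1492 ≈ 32744 Hz.
On reflection it acts as a source moving away from the stationary detector: f₂ = f₁ · v/(v + u) = 32744 × 1492/1513 ≈ 32289 Hz.

32289 Hz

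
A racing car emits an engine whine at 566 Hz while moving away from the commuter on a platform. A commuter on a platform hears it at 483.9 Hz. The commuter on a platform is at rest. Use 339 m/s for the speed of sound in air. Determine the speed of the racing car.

f' = f · v/(v + v_s) ⇒ v_s = v · |1 − f/f'|.
v_s = 339 × |1 − 566/483.9| = 339 × 0.1697 ≈ 58 m/s.

58 m/s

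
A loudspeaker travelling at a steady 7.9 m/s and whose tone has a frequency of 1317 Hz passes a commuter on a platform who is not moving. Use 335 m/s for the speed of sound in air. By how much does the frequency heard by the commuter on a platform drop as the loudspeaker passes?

62.1 Hz

Approaching: f₁ = f · v/(v − v_s) = 1317 × 335/327.1 ≈ 1348.8 Hz.
Receding: f₂ = f · v/(v + v_s) = 1317 × 335/342.9 ≈ 1286.7 Hz.
Drop: f₁ − f₂ = 2f·v·v_s/(v² − v_s²) = 2 × 1317 × 335 × 7.9/(335² − 7.9²) ≈ 62.1 Hz.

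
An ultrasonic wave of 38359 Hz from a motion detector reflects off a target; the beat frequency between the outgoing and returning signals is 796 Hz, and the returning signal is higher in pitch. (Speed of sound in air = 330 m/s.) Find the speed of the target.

3.4 m/s

Double Doppler shift off a moving reflector: f₂ = f₀ · (v + u)/(v − u) (u > 0 toward emitter).
Returning signal is higher, so f₂ = f₀ + Δf = 38359 + 796 = 39155 Hz.
Rearranging, u = v · (f₂ − f₀)/(f₂ + f₀) = 330 × 796/77514 ≈ 3.4 m/s.
So the target is moving at 3.4 m/s toward the emitter.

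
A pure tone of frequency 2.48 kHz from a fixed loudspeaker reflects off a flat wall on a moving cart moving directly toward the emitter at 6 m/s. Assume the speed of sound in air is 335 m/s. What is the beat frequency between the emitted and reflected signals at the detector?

The flat wall on a moving cart first receives the wave as a moving observer: f₁ = f₀ · (v + u)/v = 2.48 × (335 + 6)/335 ≈ 2.5244 kHz.
The reflection then acts as a moving source: f₂ = f₁ · v/(v − u) ≈ 2.5705 kHz.
Equivalently f₂ = f₀ · (v + u)/(v − u).
Beat frequency (with f₀ = 2480 Hz): |f₂ − f₀| = 2u·f₀/(v − u) = 2 × 6 × 2480/329 ≈ 90 Hz.

90 Hz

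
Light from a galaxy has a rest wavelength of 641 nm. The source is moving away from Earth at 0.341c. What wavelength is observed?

Relativistic Doppler for wavelength: λ' = λ₀ · √((1 + β)/(1 − β)).
λ' = 641 × √(1.3410/0.6590) = 641 × 1.42650 ≈ 914.4 nm.

914.4 nm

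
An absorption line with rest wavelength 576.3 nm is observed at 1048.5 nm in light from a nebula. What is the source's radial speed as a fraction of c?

0.536

λ'/λ₀ = 1.8194 > 1 (redshift), so the source is receding.
λ'/λ₀ = √((1 + β)/(1 − β)) for a receding source ⇒ β = (r² − 1)/(r² + 1) with r = λ'/λ₀.
β = (3.3101 − 1)/(3.3101 + 1) ≈ 0.536.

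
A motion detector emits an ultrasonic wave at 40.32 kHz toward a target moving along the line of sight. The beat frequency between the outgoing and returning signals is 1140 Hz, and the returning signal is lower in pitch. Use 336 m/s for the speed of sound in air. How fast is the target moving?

4.8 m/s

Double Doppler shift off a moving reflector: f₂ = f₀ · (v + u)/(v − u) (u > 0 toward emitter).
Returning signal is lower, so f₂ = f₀ − Δf = 40320 − 1140 = 39180 Hz.
Rearranging, u = v · (f₂ − f₀)/(f₂ + f₀) = 336 × -1140/79500 ≈ -4.8 m/s.
So the target is moving at 4.8 m/s away from the emitter.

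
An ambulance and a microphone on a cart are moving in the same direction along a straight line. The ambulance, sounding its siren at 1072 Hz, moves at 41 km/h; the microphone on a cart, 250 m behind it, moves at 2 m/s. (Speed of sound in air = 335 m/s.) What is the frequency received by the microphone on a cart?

41 km/h = 11.39 m/s.
The microphone on a cart is behind, so the ambulance is moving away from it while the microphone on a cart is moving toward the ambulance.
Both move, so f' = f · (v + v_o)/(v + v_s).
f' = 1072 × (335 + 2)/(335 + 11.39) = 1072 × 337/346.39 ≈ 1043 Hz.

1043 Hz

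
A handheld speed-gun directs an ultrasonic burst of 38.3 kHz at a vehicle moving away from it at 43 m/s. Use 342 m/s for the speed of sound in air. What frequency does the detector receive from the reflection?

29.7 kHz

At the vehicle (a moving observer), f₁ = f₀ · (v − u)/v = 38.3 × 299/342 ≈ 33.5 kHz.
On reflection it acts as a source moving away from the stationary detector: f₂ = f₁ · v/(v + u) = 33.5 × 342/385 ≈ 29.7 kHz.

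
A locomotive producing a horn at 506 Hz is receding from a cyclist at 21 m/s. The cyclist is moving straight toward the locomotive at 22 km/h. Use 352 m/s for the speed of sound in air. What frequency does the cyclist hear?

22 km/h = 6.111 m/s.
With source receding and observer approaching, f' = f · (v + v_o)/(v + v_s).
f' = 506 × (352 + 6.111)/(352 + 21) = 506 × 358.11/373 ≈ 486 Hz.

486 Hz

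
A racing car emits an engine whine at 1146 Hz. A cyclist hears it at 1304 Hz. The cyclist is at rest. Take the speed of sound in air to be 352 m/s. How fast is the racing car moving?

f' > f, so the racing car is approaching.
f' = f · v/(v − v_s) ⇒ v_s = v · |1 − f/f'|.
v_s = 352 × |1 − 1146/1304| = 352 × 0.1212 ≈ 43 m/s.

43 m/s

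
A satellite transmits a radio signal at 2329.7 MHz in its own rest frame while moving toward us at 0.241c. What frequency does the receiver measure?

Relativistic Doppler for frequency: f' = f₀ · √((1 + β)/(1 − β)).
f' = 2329.7 × √(1.2410/0.7590) = 2329.7 × 1.27869 ≈ 2979.0 MHz.

2979.0 MHz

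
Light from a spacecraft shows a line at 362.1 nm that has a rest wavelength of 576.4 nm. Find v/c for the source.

λ'/λ₀ = 0.6282 < 1 (blueshift), so the source is approaching.
λ'/λ₀ = √((1 − β)/(1 + β)) for an approaching source ⇒ β = (1 − r²)/(1 + r²) with r = λ'/λ₀.
β = (1 − 0.3946)/(1 + 0.3946) ≈ 0.434.

0.434c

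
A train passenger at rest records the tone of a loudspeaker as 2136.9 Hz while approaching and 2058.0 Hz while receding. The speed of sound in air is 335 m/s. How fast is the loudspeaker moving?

6.3 m/s

f₁/f₂ = (v + v_s)/(v − v_s), so v_s = v · (f₁ − f₂)/(f₁ + f₂).
v_s = 335 × (2136.9 − 2058.0)/(2136.9 + 2058.0) = 335 × 78.9/4194.9 ≈ 6.3 m/s.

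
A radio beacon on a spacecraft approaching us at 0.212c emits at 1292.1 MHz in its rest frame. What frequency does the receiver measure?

1602.4 MHz

Relativistic Doppler for frequency: f' = f₀ · √((1 + β)/(1 − β)).
f' = 1292.1 × √(1.2120/0.7880) = 1292.1 × 1.24019 ≈ 1602.4 MHz.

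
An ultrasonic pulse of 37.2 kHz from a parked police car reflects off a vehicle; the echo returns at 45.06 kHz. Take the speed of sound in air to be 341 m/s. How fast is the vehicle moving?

Double Doppler shift off a moving reflector: f₂ = f₀ · (v + u)/(v − u) (u > 0 toward emitter).
Rearranging, u = v · (f₂ − f₀)/(f₂ + f₀) = 341 × 7.86/82.26 ≈ 33 m/s.
So the vehicle is moving at 33 m/s toward the emitter.

33 m/s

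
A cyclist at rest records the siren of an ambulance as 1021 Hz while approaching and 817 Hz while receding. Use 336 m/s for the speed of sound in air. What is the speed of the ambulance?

37 m/s

f₁/f₂ = (v + v_s)/(v − v_s), so v_s = v · (f₁ − f₂)/(f₁ + f₂).
v_s = 336 × (1021 − 817)/(1021 + 817) = 336 × 204/1838 ≈ 37 m/s.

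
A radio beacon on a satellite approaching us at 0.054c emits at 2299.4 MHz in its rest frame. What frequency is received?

2427.1 MHz

Relativistic Doppler for frequency: f' = f₀ · √((1 + β)/(1 − β)).
f' = 2299.4 × √(1.0540/0.9460) = 2299.4 × 1.05554 ≈ 2427.1 MHz.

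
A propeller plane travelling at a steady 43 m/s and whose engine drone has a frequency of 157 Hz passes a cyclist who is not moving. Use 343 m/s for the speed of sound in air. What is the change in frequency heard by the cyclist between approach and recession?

Approaching: f₁ = f · v/(v − v_s) = 157 × 343/300 ≈ 179.5 Hz.
Receding: f₂ = f · v/(v + v_s) = 157 × 343/386 ≈ 139.5 Hz.
Drop: f₁ − f₂ = 2f·v·v_s/(v² − v_s²) = 2 × 157 × 343 × 43/(343² − 43²) ≈ 40.0 Hz.

40.0 Hz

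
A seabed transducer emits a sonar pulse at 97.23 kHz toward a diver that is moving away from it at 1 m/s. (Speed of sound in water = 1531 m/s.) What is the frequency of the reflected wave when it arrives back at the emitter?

The diver first receives the wave as a moving observer: f₁ = f₀ · (v − u)/v = 97.23 × (1531 − 1)/1531 ≈ 97.2 kHz.
On reflection it acts as a source moving away from the stationary detector: f₂ = f₁ · v/(v + u) = 97.2 × 1531/1532 ≈ 97.1 kHz.

97.1 kHz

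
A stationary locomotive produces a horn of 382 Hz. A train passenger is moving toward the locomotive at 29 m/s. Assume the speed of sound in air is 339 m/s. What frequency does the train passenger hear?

415 Hz

Only the observer moves, toward the source, so f' = f · (v + v_o)/v.
f' = 382 × (339 + 29)/339 = 382 × 368/339 ≈ 415 Hz.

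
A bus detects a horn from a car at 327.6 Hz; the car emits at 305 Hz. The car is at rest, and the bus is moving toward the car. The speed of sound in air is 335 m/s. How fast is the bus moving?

f' = f · (v + v_o)/v ⇒ v_o = v · |f'/f − 1|.
v_o = 335 × |327.6/305 − 1| = 335 × 0.0741 ≈ 24.8 m/s.

24.8 m/s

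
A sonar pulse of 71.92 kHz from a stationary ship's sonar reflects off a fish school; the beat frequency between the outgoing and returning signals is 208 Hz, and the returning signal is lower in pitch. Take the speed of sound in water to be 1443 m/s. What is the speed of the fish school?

Double Doppler shift off a moving reflector: f₂ = f₀ · (v + u)/(v − u) (u > 0 toward emitter).
Returning signal is lower, so f₂ = f₀ − Δf = 71920 − 208 = 71712 Hz.
Rearranging, u = v · (f₂ − f₀)/(f₂ + f₀) = 1443 × -208/143632 ≈ -2.09 m/s.
So the fish school is moving at 2.09 m/s away from the emitter.

2.09 m/s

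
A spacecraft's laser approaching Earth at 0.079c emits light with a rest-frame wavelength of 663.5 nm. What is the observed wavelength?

Relativistic Doppler for wavelength: λ' = λ₀ · √((1 − β)/(1 + β)).
λ' = 663.5 × √(0.9210/1.0790) = 663.5 × 0.92389 ≈ 613.0 nm.

613.0 nm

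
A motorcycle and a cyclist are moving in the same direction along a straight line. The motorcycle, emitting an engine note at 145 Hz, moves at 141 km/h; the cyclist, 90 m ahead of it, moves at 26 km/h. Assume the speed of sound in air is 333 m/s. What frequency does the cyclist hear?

141 km/h = 39.17 m/s; 26 km/h = 7.222 m/s.
The cyclist is ahead, so the motorcycle is moving toward it while the cyclist is moving away from the motorcycle.
General Doppler shift: f' = f · (v − v_o)/(v − v_s).
f' = 145 × (333 − 7.222)/(333 − 39.17) = 145 × 325.78/293.83 ≈ 161 Hz.

161 Hz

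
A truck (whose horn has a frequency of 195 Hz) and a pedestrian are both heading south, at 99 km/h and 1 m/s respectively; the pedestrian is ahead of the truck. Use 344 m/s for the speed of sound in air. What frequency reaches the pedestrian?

211 Hz

99 km/h = 27.5 m/s.
The pedestrian is ahead, so the truck is moving toward it while the pedestrian is moving away from the truck.
General Doppler shift: f' = f · (v − v_o)/(v − v_s).
f' = 195 × (344 − 1)/(344 − 27.5) = 195 × 343/316.5 ≈ 211 Hz.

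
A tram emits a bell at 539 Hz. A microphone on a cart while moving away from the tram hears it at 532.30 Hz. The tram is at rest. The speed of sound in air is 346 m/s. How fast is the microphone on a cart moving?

4.3 m/s

f' = f · (v − v_o)/v ⇒ v_o = v · |f'/f − 1|.
v_o = 346 × |532.30/539 − 1| = 346 × 0.01243 ≈ 4.3 m/s.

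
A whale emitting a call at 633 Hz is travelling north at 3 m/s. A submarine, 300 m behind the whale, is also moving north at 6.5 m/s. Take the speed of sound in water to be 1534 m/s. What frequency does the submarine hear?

The submarine is behind, so the whale is moving away from it while the submarine is moving toward the whale.
General Doppler shift: f' = f · (v + v_o)/(v + v_s).
f' = 633 × (1534 + 6.5)/(1534 + 3) = 633 × 1540.5/1537 ≈ 634 Hz.

634 Hz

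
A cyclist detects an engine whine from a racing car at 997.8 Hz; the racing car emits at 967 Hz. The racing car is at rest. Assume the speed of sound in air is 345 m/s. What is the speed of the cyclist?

f' > f, so the cyclist is approaching.
f' = f · (v + v_o)/v ⇒ v_o = v · |f'/f − 1|.
v_o = 345 × |997.8/967 − 1| = 345 × 0.03185 ≈ 11.0 m/s.

11.0 m/s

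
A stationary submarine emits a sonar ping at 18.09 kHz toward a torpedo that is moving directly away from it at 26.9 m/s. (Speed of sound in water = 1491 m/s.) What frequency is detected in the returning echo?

The torpedo first receives the wave as a moving observer: f₁ = f₀ · (v − u)/v = 18.09 × (1491 − 26.9)/1491 ≈ 17.76 kHz.
The reflection then acts as a moving source: f₂ = f₁ · v/(v + u) ≈ 17.45 kHz.

17.45 kHz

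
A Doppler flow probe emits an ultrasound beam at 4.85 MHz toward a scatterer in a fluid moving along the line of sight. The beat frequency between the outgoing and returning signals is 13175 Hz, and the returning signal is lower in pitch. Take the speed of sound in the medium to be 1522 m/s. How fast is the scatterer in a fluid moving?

Double Doppler shift off a moving reflector: f₂ = f₀ · (v + u)/(v − u) (u > 0 toward emitter).
Returning signal is lower, so f₂ = f₀ − Δf = 4850000 − 13175 = 4836825 Hz.
Rearranging, u = v · (f₂ − f₀)/(f₂ + f₀) = 1522 × -13175/9686825 ≈ -2.07 m/s.
So the scatterer in a fluid is moving at 2.07 m/s away from the emitter.

2.07 m/s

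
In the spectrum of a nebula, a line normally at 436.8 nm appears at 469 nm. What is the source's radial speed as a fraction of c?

0.071c

λ'/λ₀ = 1.0737 > 1 (redshift), so the source is receding.
λ'/λ₀ = √((1 + β)/(1 − β)) for a receding source ⇒ β = (r² − 1)/(r² + 1) with r = λ'/λ₀.
β = (1.1529 − 1)/(1.1529 + 1) ≈ 0.071.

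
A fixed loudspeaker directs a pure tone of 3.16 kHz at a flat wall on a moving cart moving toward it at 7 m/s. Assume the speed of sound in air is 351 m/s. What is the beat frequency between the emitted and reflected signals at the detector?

At the flat wall on a moving cart (a moving observer), f₁ = f₀ · (v + u)/v = 3.16 × 358/351 ≈ 3.2230 kHz.
On reflection it acts as a source moving toward the stationary detector: f₂ = f₁ · v/(v − u) = 3.2230 × 351/344 ≈ 3.2886 kHz.
Beat frequency (with f₀ = 3160 Hz): |f₂ − f₀| = 2u·f₀/(v − u) = 2 × 7 × 3160/344 ≈ 129 Hz.

129 Hz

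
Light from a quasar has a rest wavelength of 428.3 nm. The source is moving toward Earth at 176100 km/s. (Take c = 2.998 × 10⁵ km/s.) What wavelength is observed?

β = v/c = 176100/299800 = 0.5874.
Relativistic Doppler for wavelength: λ' = λ₀ · √((1 − β)/(1 + β)).
λ' = 428.3 × √(0.4126/1.5874) = 428.3 × 0.50983 ≈ 218.4 nm.

218.4 nm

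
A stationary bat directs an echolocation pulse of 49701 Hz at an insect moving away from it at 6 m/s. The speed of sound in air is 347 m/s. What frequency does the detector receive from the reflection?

The insect first receives the wave as a moving observer: f₁ = f₀ · (v − u)/v = 49701 × (347 − 6)/347 ≈ 48842 Hz.
The reflection then acts as a moving source: f₂ = f₁ · v/(v + u) ≈ 48011 Hz.
Equivalently f₂ = f₀ · (v − u)/(v + u).

48011 Hz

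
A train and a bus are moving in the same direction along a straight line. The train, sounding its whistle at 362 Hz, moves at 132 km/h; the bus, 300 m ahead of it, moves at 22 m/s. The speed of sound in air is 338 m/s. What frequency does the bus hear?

132 km/h = 36.67 m/s.
The bus is ahead, so the train is moving toward it while the bus is moving away from the train.
Both move, so f' = f · (v − v_o)/(v − v_s).
f' = 362 × (338 − 22)/(338 − 36.67) = 362 × 316/301.33 ≈ 380 Hz.

380 Hz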